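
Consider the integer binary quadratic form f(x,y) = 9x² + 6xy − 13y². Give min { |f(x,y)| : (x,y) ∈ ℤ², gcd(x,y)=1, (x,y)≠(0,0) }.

river: ρ → (-13,20,2)
river: ρ → (2,20,-13)
river: ρ → (-13,6,9)
river: ρ → (9,12,-10)
river: ρ → (-10,8,11)
river: ρ → (11,14,-7)
river: ρ → (-7,14,11)
river: ρ → (11,8,-10)
river: ρ → (-10,12,9)
river: ρ → (9,6,-13)
closes: descent 0, river 10
min |a| on river = 2

2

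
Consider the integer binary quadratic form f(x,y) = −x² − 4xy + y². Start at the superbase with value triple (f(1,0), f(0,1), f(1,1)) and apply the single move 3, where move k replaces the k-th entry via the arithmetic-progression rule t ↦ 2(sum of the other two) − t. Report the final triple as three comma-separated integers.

start (-1,1,-4) = (f(1,0),f(0,1),f(1,1))
replace slot 3: 2·((-1)+1) − (-4) = 4 → (-1,1,4)

-1,1,4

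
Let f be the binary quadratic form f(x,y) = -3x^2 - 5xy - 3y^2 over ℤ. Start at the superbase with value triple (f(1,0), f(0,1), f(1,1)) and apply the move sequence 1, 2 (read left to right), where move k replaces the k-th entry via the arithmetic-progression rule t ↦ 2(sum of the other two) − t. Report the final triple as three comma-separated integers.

start (-3,-3,-11) = (f(1,0),f(0,1),f(1,1))
replace slot 1: 2·((-3)+(-11)) − (-3) = -25 → (-25,-3,-11)
replace slot 2: 2·((-25)+(-11)) − (-3) = -69 → (-25,-69,-11)

-25,-69,-11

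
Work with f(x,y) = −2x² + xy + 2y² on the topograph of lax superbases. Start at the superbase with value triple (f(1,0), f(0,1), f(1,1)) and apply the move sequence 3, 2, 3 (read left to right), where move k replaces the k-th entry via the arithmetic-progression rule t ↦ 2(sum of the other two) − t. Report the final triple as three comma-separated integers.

start (-2,2,1) = (f(1,0),f(0,1),f(1,1))
replace slot 3: 2·((-2)+2) − 1 = -1 → (-2,2,-1)
replace slot 2: 2·((-2)+(-1)) − 2 = -8 → (-2,-8,-1)
replace slot 3: 2·((-2)+(-8)) − (-1) = -19 → (-2,-8,-19)

-2,-8,-19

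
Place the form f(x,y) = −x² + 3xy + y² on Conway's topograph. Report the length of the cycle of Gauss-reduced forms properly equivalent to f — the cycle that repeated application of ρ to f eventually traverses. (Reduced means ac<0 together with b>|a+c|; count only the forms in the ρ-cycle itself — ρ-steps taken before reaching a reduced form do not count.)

D = 13, ⌊√D⌋ = 3
river: ρ → (1,3,-1)
river: ρ → (-1,3,1)
ρ-cycle length = 2 (tail of 0 descent steps not counted)

2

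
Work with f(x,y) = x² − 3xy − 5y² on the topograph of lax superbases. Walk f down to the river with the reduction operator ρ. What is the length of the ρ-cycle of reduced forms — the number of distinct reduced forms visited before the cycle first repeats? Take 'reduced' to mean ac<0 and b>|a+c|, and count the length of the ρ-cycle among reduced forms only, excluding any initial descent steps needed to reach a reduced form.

D = 29, ⌊√D⌋ = 5
descent: ρ → (-5,3,1)
descent: ρ → (1,5,-1)  [lands on river]
river: ρ → (-1,5,1)
ρ-cycle length = 2 (tail of 2 descent steps not counted)

2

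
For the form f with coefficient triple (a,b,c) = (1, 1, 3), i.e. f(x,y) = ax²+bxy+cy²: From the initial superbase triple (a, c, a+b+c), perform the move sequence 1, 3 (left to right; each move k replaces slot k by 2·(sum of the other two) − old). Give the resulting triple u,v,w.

start (1,3,5) = (f(1,0),f(0,1),f(1,1))
replace slot 1: 2·(3+5) − 1 = 15 → (15,3,5)
replace slot 3: 2·(15+3) − 5 = 31 → (15,3,31)

15,3,31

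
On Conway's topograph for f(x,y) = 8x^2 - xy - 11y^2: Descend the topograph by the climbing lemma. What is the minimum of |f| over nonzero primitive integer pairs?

descent: ρ → (-11,1,8)
descent: ρ → (8,15,-4)  [lands on river]
river: ρ → (-4,17,4)
river: ρ → (4,15,-8)
river: ρ → (-8,17,2)
river: ρ → (2,15,-16)
river: ρ → (-16,17,1)
river: ρ → (1,17,-16)
river: ρ → (-16,15,2)
river: ρ → (2,17,-8)
river: ρ → (-8,15,4)
river: ρ → (4,17,-4)
river: ρ → (-4,15,8)
river: ρ → (8,17,-2)
river: ρ → (-2,15,16)
river: ρ → (16,17,-1)
river: ρ → (-1,17,16)
river: ρ → (16,15,-2)
river: ρ → (-2,17,8)
closes: descent 2, river 18
min |a| on river = 1

1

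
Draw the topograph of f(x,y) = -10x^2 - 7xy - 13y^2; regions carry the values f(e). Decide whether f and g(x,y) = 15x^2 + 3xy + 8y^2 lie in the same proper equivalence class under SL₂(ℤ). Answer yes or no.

D₁ = -471, D₂ = -471
f is negative-definite; reduce −f:
−f: reduced (well bottom): (10,7,13) with a≤c, −a<b≤a
flip sign back: reduced form of f is (-10,-7,-13)
g: flip: (15,3,8)→(8,-3,15)
g: reduced (well bottom): (8,-3,15) with a≤c, −a<b≤a
reduced forms (-10, -7, -13) vs (8, -3, 15) ⇒ inequivalent

no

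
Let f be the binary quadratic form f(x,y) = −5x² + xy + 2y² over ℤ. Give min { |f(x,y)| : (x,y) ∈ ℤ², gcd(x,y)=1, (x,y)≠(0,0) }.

descent: ρ → (2,3,-4)  [lands on river]
river: ρ → (-4,5,1)
river: ρ → (1,5,-4)
river: ρ → (-4,3,2)
river: ρ → (2,5,-2)
river: ρ → (-2,3,4)
river: ρ → (4,5,-1)
river: ρ → (-1,5,4)
river: ρ → (4,3,-2)
river: ρ → (-2,5,2)
closes: descent 1, river 10
min |a| on river = 1

1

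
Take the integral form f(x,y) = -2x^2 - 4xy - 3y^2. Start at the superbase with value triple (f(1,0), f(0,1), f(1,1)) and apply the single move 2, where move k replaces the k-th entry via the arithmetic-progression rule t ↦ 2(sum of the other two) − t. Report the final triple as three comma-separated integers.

start (-2,-3,-9) = (f(1,0),f(0,1),f(1,1))
replace slot 2: 2·((-2)+(-9)) − (-3) = -19 → (-2,-19,-9)

-2,-19,-9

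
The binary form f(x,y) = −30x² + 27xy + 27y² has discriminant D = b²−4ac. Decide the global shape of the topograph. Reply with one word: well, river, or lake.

D = b²−4ac = 27² − 4·(-30)·27 = 3969
D = 63² is a perfect square ⇒ form factors over ℤ ⇒ lakes

lake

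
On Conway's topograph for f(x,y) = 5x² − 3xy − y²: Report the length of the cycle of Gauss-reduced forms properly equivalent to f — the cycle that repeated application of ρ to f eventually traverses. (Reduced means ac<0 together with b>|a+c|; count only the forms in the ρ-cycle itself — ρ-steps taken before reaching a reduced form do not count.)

D = 29, ⌊√D⌋ = 5
descent: ρ → (-1,5,1)  [lands on river]
river: ρ → (1,5,-1)
ρ-cycle length = 2 (tail of 1 descent step not counted)

2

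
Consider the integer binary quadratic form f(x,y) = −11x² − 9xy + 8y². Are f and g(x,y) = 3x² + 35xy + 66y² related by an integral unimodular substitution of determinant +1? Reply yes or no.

D₁ = 433, D₂ = 433
river cycle of f (length 46): (8, 9, -11), (-11, 13, 6), (6, 11, -13), (-13, 15, 4), (4, 17, -9), (-9, 19, 2), (2, 17, -18), (-18, 19, 1), (1, 19, -18), (-18, 17, 2), … (36 more)
river cycle of g (length 46): (3, 17, -12), (-12, 7, 8), (8, 9, -11), (-11, 13, 6), (6, 11, -13), (-13, 15, 4), (4, 17, -9), (-9, 19, 2), (2, 17, -18), (-18, 19, 1), … (36 more)
cycles coincide ⇒ equivalent

yes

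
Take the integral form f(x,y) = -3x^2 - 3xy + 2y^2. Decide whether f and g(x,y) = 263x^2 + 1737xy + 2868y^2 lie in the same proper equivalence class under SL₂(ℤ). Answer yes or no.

D₁ = 33, D₂ = 33
river cycle of f (length 4): (2, 3, -3), (-3, 3, 2), (2, 5, -1), (-1, 5, 2)
river cycle of g (length 4): (2, 3, -3), (-3, 3, 2), (2, 5, -1), (-1, 5, 2)
cycles coincide ⇒ equivalent

yes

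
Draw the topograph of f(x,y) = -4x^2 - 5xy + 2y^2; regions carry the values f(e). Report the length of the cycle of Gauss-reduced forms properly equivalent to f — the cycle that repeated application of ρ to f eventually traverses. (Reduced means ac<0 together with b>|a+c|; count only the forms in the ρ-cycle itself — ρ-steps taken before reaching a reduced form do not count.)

D = 57, ⌊√D⌋ = 7
descent: ρ → (2,5,-4)  [lands on river]
river: ρ → (-4,3,3)
river: ρ → (3,3,-4)
river: ρ → (-4,5,2)
river: ρ → (2,7,-1)
river: ρ → (-1,7,2)
ρ-cycle length = 6 (tail of 1 descent step not counted)

6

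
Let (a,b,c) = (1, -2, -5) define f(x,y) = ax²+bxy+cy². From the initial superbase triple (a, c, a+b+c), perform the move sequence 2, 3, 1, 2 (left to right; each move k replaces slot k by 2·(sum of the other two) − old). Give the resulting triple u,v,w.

start (1,-5,-6) = (f(1,0),f(0,1),f(1,1))
replace slot 2: 2·(1+(-6)) − (-5) = -5 → (1,-5,-6)
replace slot 3: 2·(1+(-5)) − (-6) = -2 → (1,-5,-2)
replace slot 1: 2·((-5)+(-2)) − 1 = -15 → (-15,-5,-2)
replace slot 2: 2·((-15)+(-2)) − (-5) = -29 → (-15,-29,-2)

-15,-29,-2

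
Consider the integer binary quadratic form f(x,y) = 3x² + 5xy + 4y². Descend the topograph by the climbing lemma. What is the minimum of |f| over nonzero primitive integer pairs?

translate: b→-1 (≡5 mod 6), so (3,5,4)→(3,-1,2)
flip: (3,-1,2)→(2,1,3)
reduced (well bottom): (2,1,3) with a≤c, −a<b≤a
well minimum = a = 2

2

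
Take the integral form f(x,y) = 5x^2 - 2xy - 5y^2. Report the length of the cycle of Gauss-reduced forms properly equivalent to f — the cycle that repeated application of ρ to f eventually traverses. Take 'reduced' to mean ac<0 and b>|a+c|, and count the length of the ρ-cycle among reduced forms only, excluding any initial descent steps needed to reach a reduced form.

D = 104, ⌊√D⌋ = 10
descent: ρ → (-5,2,5)  [lands on river]
river: ρ → (5,8,-2)
river: ρ → (-2,8,5)
river: ρ → (5,2,-5)
river: ρ → (-5,8,2)
river: ρ → (2,8,-5)
ρ-cycle length = 6 (tail of 1 descent step not counted)

6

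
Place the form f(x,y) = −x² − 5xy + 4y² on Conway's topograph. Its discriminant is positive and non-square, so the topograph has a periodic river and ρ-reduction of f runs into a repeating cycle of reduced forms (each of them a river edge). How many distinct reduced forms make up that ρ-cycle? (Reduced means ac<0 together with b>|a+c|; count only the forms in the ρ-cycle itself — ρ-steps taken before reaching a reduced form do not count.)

D = 41, ⌊√D⌋ = 6
descent: ρ → (4,5,-1)  [lands on river]
river: ρ → (-1,5,4)
river: ρ → (4,3,-2)
river: ρ → (-2,5,2)
river: ρ → (2,3,-4)
river: ρ → (-4,5,1)
river: ρ → (1,5,-4)
river: ρ → (-4,3,2)
river: ρ → (2,5,-2)
river: ρ → (-2,3,4)
ρ-cycle length = 10 (tail of 1 descent step not counted)

10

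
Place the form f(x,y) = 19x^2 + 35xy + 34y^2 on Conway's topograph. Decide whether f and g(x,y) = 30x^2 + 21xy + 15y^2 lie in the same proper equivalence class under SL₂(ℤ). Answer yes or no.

D₁ = -1359, D₂ = -1359
f: translate: b→-3 (≡35 mod 38), so (19,35,34)→(19,-3,18)
f: flip: (19,-3,18)→(18,3,19)
f: reduced (well bottom): (18,3,19) with a≤c, −a<b≤a
g: flip: (30,21,15)→(15,-21,30)
g: translate: b→9 (≡-21 mod 30), so (15,-21,30)→(15,9,24)
g: reduced (well bottom): (15,9,24) with a≤c, −a<b≤a
reduced forms (18, 3, 19) vs (15, 9, 24) ⇒ inequivalent

no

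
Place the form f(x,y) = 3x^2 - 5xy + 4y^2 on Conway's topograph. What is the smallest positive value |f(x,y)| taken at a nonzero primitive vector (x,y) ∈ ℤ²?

translate: b→1 (≡-5 mod 6), so (3,-5,4)→(3,1,2)
flip: (3,1,2)→(2,-1,3)
reduced (well bottom): (2,-1,3) with a≤c, −a<b≤a
well minimum = a = 2

2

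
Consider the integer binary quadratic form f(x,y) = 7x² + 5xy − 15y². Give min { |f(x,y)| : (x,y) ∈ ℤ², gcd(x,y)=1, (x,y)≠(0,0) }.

descent: ρ → (-15,-5,7)
descent: ρ → (7,19,-3)  [lands on river]
river: ρ → (-3,17,13)
river: ρ → (13,9,-7)
river: ρ → (-7,19,3)
river: ρ → (3,17,-13)
river: ρ → (-13,9,7)
closes: descent 2, river 6
min |a| on river = 3

3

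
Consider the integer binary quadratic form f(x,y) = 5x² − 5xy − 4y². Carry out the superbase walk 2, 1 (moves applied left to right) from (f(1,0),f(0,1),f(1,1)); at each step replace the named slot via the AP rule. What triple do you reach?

start (5,-4,-4) = (f(1,0),f(0,1),f(1,1))
replace slot 2: 2·(5+(-4)) − (-4) = 6 → (5,6,-4)
replace slot 1: 2·(6+(-4)) − 5 = -1 → (-1,6,-4)

-1,6,-4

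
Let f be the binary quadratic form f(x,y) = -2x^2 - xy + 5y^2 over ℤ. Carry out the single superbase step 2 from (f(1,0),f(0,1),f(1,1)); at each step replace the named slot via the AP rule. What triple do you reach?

start (-2,5,2) = (f(1,0),f(0,1),f(1,1))
replace slot 2: 2·((-2)+2) − 5 = -5 → (-2,-5,2)

-2,-5,2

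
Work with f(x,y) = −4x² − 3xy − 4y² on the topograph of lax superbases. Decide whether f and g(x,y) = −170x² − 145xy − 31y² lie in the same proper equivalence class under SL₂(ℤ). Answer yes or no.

D₁ = -55, D₂ = -55
f is negative-definite; reduce −f:
−f: reduced (well bottom): (4,3,4) with a≤c, −a<b≤a
flip sign back: reduced form of f is (-4,-3,-4)
g is negative-definite; reduce −g:
−g: flip: (170,145,31)→(31,-145,170)
−g: translate: b→-21 (≡-145 mod 62), so (31,-145,170)→(31,-21,4)
−g: flip: (31,-21,4)→(4,21,31)
−g: translate: b→-3 (≡21 mod 8), so (4,21,31)→(4,-3,4)
−g: flip: (4,-3,4)→(4,3,4)
−g: reduced (well bottom): (4,3,4) with a≤c, −a<b≤a
flip sign back: reduced form of g is (-4,-3,-4)
reduced forms (-4, -3, -4) vs (-4, -3, -4) ⇒ equivalent

yes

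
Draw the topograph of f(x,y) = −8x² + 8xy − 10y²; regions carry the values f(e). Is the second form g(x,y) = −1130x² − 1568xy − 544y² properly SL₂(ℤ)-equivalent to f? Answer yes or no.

D₁ = -256, D₂ = -256
f is negative-definite; reduce −f:
−f: translate: b→8 (≡-8 mod 16), so (8,-8,10)→(8,8,10)
−f: reduced (well bottom): (8,8,10) with a≤c, −a<b≤a
flip sign back: reduced form of f is (-8,-8,-10)
g is negative-definite; reduce −g:
−g: translate: b→-692 (≡1568 mod 2260), so (1130,1568,544)→(1130,-692,106)
−g: flip: (1130,-692,106)→(106,692,1130)
−g: translate: b→56 (≡692 mod 212), so (106,692,1130)→(106,56,8)
−g: flip: (106,56,8)→(8,-56,106)
−g: translate: b→8 (≡-56 mod 16), so (8,-56,106)→(8,8,10)
−g: reduced (well bottom): (8,8,10) with a≤c, −a<b≤a
flip sign back: reduced form of g is (-8,-8,-10)
reduced forms (-8, -8, -10) vs (-8, -8, -10) ⇒ equivalent

yes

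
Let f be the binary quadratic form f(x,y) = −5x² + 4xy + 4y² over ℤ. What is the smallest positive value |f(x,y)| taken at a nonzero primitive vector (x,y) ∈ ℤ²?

river: ρ → (4,4,-5)
river: ρ → (-5,6,3)
river: ρ → (3,6,-5)
river: ρ → (-5,4,4)
closes: descent 0, river 4
min |a| on river = 3

3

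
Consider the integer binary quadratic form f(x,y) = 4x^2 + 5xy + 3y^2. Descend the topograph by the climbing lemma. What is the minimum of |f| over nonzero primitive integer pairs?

translate: b→-3 (≡5 mod 8), so (4,5,3)→(4,-3,2)
flip: (4,-3,2)→(2,3,4)
translate: b→-1 (≡3 mod 4), so (2,3,4)→(2,-1,3)
reduced (well bottom): (2,-1,3) with a≤c, −a<b≤a
well minimum = a = 2

2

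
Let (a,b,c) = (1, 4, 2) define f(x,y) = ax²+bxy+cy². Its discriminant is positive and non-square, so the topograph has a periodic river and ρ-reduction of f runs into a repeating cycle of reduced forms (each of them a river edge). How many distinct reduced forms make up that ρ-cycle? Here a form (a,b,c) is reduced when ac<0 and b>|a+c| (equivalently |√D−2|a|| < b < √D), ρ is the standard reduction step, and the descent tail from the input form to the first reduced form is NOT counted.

D = 8, ⌊√D⌋ = 2
descent: ρ → (2,0,-1)
descent: ρ → (-1,2,1)  [lands on river]
river: ρ → (1,2,-1)
ρ-cycle length = 2 (tail of 2 descent steps not counted)

2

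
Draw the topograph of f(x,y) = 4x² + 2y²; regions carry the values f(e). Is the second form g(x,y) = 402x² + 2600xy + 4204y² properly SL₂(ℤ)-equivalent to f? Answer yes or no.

D₁ = -32, D₂ = -32
f: flip: (4,0,2)→(2,0,4)
f: reduced (well bottom): (2,0,4) with a≤c, −a<b≤a
g: translate: b→188 (≡2600 mod 804), so (402,2600,4204)→(402,188,22)
g: flip: (402,188,22)→(22,-188,402)
g: translate: b→-12 (≡-188 mod 44), so (22,-188,402)→(22,-12,2)
g: flip: (22,-12,2)→(2,12,22)
g: translate: b→0 (≡12 mod 4), so (2,12,22)→(2,0,4)
g: reduced (well bottom): (2,0,4) with a≤c, −a<b≤a
reduced forms (2, 0, 4) vs (2, 0, 4) ⇒ equivalent

yes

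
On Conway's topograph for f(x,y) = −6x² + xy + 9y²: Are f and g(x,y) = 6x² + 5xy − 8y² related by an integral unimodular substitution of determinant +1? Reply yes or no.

D₁ = 217, D₂ = 217
river cycle of f (length 16): (-6, 13, 2), (2, 11, -12), (-12, 13, 1), (1, 13, -12), (-12, 11, 2), (2, 13, -6), (-6, 11, 4), (4, 13, -3), (-3, 11, 8), (8, 5, -6), … (6 more)
river cycle of g (length 16): (-8, 11, 3), (3, 13, -4), (-4, 11, 6), (6, 13, -2), (-2, 11, 12), (12, 13, -1), (-1, 13, 12), (12, 11, -2), (-2, 13, 6), (6, 11, -4), … (6 more)
cycles differ ⇒ inequivalent

no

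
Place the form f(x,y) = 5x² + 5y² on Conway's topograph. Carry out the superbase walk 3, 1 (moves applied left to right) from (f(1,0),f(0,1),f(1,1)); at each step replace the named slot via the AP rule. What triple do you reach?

start (5,5,10) = (f(1,0),f(0,1),f(1,1))
replace slot 3: 2·(5+5) − 10 = 10 → (5,5,10)
replace slot 1: 2·(5+10) − 5 = 25 → (25,5,10)

25,5,10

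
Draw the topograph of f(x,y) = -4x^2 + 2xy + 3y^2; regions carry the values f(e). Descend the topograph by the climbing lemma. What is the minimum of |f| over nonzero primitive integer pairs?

river: ρ → (3,4,-3)
river: ρ → (-3,2,4)
river: ρ → (4,6,-1)
river: ρ → (-1,6,4)
river: ρ → (4,2,-3)
river: ρ → (-3,4,3)
river: ρ → (3,2,-4)
river: ρ → (-4,6,1)
river: ρ → (1,6,-4)
river: ρ → (-4,2,3)
closes: descent 0, river 10
min |a| on river = 1

1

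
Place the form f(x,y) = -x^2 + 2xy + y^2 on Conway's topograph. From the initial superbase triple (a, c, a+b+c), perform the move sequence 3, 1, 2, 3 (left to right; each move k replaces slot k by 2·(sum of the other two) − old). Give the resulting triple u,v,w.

start (-1,1,2) = (f(1,0),f(0,1),f(1,1))
replace slot 3: 2·((-1)+1) − 2 = -2 → (-1,1,-2)
replace slot 1: 2·(1+(-2)) − (-1) = -1 → (-1,1,-2)
replace slot 2: 2·((-1)+(-2)) − 1 = -7 → (-1,-7,-2)
replace slot 3: 2·((-1)+(-7)) − (-2) = -14 → (-1,-7,-14)

-1,-7,-14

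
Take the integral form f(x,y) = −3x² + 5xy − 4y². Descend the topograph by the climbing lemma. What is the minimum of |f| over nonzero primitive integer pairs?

translate: b→1 (≡-5 mod 6), so (3,-5,4)→(3,1,2)
flip: (3,1,2)→(2,-1,3)
reduced (well bottom): (2,-1,3) with a≤c, −a<b≤a
well minimum |f| = |-2| = 2 (negative-definite)

2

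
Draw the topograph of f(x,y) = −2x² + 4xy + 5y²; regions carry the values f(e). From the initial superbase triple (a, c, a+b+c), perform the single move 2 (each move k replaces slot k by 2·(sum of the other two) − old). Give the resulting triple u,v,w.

start (-2,5,7) = (f(1,0),f(0,1),f(1,1))
replace slot 2: 2·((-2)+7) − 5 = 5 → (-2,5,7)

-2,5,7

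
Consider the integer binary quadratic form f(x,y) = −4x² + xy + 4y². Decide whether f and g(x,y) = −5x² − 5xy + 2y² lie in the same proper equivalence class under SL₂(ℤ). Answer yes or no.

D₁ = 65, D₂ = 65
river cycle of f (length 6): (4, 7, -1), (-1, 7, 4), (4, 1, -4), (-4, 7, 1), (1, 7, -4), (-4, 1, 4)
river cycle of g (length 6): (2, 5, -5), (-5, 5, 2), (2, 7, -2), (-2, 5, 5), (5, 5, -2), (-2, 7, 2)
cycles differ ⇒ inequivalent

no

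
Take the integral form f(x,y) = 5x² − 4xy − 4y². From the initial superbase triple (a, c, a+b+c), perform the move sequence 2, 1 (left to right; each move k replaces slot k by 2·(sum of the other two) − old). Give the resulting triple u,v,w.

start (5,-4,-3) = (f(1,0),f(0,1),f(1,1))
replace slot 2: 2·(5+(-3)) − (-4) = 8 → (5,8,-3)
replace slot 1: 2·(8+(-3)) − 5 = 5 → (5,8,-3)

5,8,-3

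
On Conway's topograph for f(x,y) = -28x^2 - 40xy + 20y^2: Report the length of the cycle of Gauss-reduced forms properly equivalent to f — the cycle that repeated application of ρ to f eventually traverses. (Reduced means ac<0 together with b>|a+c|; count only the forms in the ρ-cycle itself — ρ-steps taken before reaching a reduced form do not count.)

D = 3840, ⌊√D⌋ = 61
descent: ρ → (20,40,-28)  [lands on river]
river: ρ → (-28,16,32)
river: ρ → (32,48,-12)
river: ρ → (-12,48,32)
river: ρ → (32,16,-28)
river: ρ → (-28,40,20)
ρ-cycle length = 6 (tail of 1 descent step not counted)

6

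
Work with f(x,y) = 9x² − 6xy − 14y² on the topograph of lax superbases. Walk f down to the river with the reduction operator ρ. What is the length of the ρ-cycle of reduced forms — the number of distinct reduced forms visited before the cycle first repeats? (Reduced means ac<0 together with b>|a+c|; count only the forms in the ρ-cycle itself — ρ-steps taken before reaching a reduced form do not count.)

D = 540, ⌊√D⌋ = 23
descent: ρ → (-14,6,9)  [lands on river]
river: ρ → (9,12,-11)
river: ρ → (-11,10,10)
river: ρ → (10,10,-11)
river: ρ → (-11,12,9)
river: ρ → (9,6,-14)
river: ρ → (-14,22,1)
river: ρ → (1,22,-14)
ρ-cycle length = 8 (tail of 1 descent step not counted)

8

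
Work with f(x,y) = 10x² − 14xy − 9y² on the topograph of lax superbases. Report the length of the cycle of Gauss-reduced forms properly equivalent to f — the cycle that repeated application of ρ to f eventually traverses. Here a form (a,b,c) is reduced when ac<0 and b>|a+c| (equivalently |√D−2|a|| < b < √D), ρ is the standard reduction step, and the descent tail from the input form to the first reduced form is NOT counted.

D = 556, ⌊√D⌋ = 23
descent: ρ → (-9,14,10)  [lands on river]
river: ρ → (10,6,-13)
river: ρ → (-13,20,3)
river: ρ → (3,22,-6)
river: ρ → (-6,14,15)
river: ρ → (15,16,-5)
river: ρ → (-5,14,18)
river: ρ → (18,22,-1)
river: ρ → (-1,22,18)
river: ρ → (18,14,-5)
river: ρ → (-5,16,15)
river: ρ → (15,14,-6)
river: ρ → (-6,22,3)
river: ρ → (3,20,-13)
river: ρ → (-13,6,10)
river: ρ → (10,14,-9)
river: ρ → (-9,22,2)
river: ρ → (2,22,-9)
ρ-cycle length = 18 (tail of 1 descent step not counted)

18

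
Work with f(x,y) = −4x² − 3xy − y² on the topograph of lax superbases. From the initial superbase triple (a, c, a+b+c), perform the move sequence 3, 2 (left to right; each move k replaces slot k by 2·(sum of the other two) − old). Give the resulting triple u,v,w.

start (-4,-1,-8) = (f(1,0),f(0,1),f(1,1))
replace slot 3: 2·((-4)+(-1)) − (-8) = -2 → (-4,-1,-2)
replace slot 2: 2·((-4)+(-2)) − (-1) = -11 → (-4,-11,-2)

-4,-11,-2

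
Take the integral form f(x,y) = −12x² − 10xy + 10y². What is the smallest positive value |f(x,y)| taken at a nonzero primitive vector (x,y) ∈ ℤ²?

descent: ρ → (10,10,-12)  [lands on river]
river: ρ → (-12,14,8)
river: ρ → (8,18,-8)
river: ρ → (-8,14,12)
river: ρ → (12,10,-10)
river: ρ → (-10,10,12)
river: ρ → (12,14,-8)
river: ρ → (-8,18,8)
river: ρ → (8,14,-12)
river: ρ → (-12,10,10)
closes: descent 1, river 10
min |a| on river = 8

8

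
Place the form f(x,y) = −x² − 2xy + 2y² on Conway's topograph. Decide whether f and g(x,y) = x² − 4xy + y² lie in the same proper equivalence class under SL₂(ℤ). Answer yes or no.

D₁ = 12, D₂ = 12
river cycle of f (length 2): (2, 2, -1), (-1, 2, 2)
river cycle of g (length 2): (1, 2, -2), (-2, 2, 1)
cycles differ ⇒ inequivalent

no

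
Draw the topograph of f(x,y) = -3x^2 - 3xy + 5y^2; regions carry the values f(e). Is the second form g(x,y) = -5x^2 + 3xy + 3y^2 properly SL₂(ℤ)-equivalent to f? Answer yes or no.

D₁ = 69, D₂ = 69
river cycle of f (length 4): (5, 3, -3), (-3, 3, 5), (5, 7, -1), (-1, 7, 5)
river cycle of g (length 4): (3, 3, -5), (-5, 7, 1), (1, 7, -5), (-5, 3, 3)
cycles differ ⇒ inequivalent

no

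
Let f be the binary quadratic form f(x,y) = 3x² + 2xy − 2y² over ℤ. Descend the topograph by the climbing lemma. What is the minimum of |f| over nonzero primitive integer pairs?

river: ρ → (-2,2,3)
river: ρ → (3,4,-1)
river: ρ → (-1,4,3)
river: ρ → (3,2,-2)
closes: descent 0, river 4
min |a| on river = 1

1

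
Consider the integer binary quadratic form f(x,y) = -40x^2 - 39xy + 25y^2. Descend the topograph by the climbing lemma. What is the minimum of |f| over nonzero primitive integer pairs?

descent: ρ → (25,39,-40)  [lands on river]
river: ρ → (-40,41,24)
river: ρ → (24,55,-26)
river: ρ → (-26,49,30)
river: ρ → (30,71,-4)
river: ρ → (-4,73,12)
river: ρ → (12,71,-10)
river: ρ → (-10,69,19)
river: ρ → (19,45,-46)
river: ρ → (-46,47,18)
river: ρ → (18,61,-25)
river: ρ → (-25,39,40)
river: ρ → (40,41,-24)
river: ρ → (-24,55,26)
river: ρ → (26,49,-30)
river: ρ → (-30,71,4)
river: ρ → (4,73,-12)
river: ρ → (-12,71,10)
river: ρ → (10,69,-19)
river: ρ → (-19,45,46)
river: ρ → (46,47,-18)
river: ρ → (-18,61,25)
closes: descent 1, river 22
min |a| on river = 4

4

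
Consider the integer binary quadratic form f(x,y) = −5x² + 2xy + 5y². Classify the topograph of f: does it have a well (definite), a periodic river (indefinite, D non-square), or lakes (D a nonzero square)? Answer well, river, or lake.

D = b²−4ac = 2² − 4·(-5)·5 = 104
D > 0 non-square ⇒ indefinite ⇒ periodic river

river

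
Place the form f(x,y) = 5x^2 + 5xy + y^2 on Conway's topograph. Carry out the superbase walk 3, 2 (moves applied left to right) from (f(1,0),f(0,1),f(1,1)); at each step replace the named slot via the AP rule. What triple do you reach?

start (5,1,11) = (f(1,0),f(0,1),f(1,1))
replace slot 3: 2·(5+1) − 11 = 1 → (5,1,1)
replace slot 2: 2·(5+1) − 1 = 11 → (5,11,1)

5,11,1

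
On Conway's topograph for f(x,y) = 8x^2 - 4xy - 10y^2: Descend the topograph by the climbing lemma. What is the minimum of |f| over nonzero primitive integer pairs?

descent: ρ → (-10,4,8)  [lands on river]
river: ρ → (8,12,-6)
river: ρ → (-6,12,8)
river: ρ → (8,4,-10)
river: ρ → (-10,16,2)
river: ρ → (2,16,-10)
closes: descent 1, river 6
min |a| on river = 2

2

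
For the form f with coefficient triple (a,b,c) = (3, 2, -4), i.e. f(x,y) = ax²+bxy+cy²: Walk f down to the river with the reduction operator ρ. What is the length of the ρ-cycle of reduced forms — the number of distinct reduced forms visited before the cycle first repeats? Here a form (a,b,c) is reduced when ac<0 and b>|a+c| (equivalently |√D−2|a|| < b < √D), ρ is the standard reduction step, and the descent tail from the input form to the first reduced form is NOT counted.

D = 52, ⌊√D⌋ = 7
river: ρ → (-4,6,1)
river: ρ → (1,6,-4)
river: ρ → (-4,2,3)
river: ρ → (3,4,-3)
river: ρ → (-3,2,4)
river: ρ → (4,6,-1)
river: ρ → (-1,6,4)
river: ρ → (4,2,-3)
river: ρ → (-3,4,3)
river: ρ → (3,2,-4)
ρ-cycle length = 10 (tail of 0 descent steps not counted)

10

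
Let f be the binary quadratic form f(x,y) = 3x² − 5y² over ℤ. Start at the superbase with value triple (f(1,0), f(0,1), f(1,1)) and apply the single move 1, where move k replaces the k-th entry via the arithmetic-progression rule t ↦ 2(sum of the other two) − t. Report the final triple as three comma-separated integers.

start (3,-5,-2) = (f(1,0),f(0,1),f(1,1))
replace slot 1: 2·((-5)+(-2)) − 3 = -17 → (-17,-5,-2)

-17,-5,-2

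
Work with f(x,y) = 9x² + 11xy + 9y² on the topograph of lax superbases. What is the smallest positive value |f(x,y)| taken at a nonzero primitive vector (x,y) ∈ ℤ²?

translate: b→-7 (≡11 mod 18), so (9,11,9)→(9,-7,7)
flip: (9,-7,7)→(7,7,9)
reduced (well bottom): (7,7,9) with a≤c, −a<b≤a
well minimum = a = 7

7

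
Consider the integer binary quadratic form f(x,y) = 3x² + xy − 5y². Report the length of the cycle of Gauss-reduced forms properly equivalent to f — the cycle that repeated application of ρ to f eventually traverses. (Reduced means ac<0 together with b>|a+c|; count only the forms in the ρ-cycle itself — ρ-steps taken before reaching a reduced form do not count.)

D = 61, ⌊√D⌋ = 7
descent: ρ → (-5,-1,3)
descent: ρ → (3,7,-1)  [lands on river]
river: ρ → (-1,7,3)
river: ρ → (3,5,-3)
river: ρ → (-3,7,1)
river: ρ → (1,7,-3)
river: ρ → (-3,5,3)
ρ-cycle length = 6 (tail of 2 descent steps not counted)

6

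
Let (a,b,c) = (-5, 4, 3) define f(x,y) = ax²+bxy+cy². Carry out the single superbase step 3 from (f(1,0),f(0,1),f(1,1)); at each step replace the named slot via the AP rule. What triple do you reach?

start (-5,3,2) = (f(1,0),f(0,1),f(1,1))
replace slot 3: 2·((-5)+3) − 2 = -6 → (-5,3,-6)

-5,3,-6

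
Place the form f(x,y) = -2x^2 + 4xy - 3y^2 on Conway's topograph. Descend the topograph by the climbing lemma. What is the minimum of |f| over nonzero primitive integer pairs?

translate: b→0 (≡-4 mod 4), so (2,-4,3)→(2,0,1)
flip: (2,0,1)→(1,0,2)
reduced (well bottom): (1,0,2) with a≤c, −a<b≤a
well minimum |f| = |-1| = 1 (negative-definite)

1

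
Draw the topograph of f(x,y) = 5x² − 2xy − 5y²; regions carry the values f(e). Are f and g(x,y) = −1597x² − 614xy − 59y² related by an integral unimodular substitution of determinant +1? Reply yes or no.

D₁ = 104, D₂ = 104
river cycle of f (length 6): (-5, 2, 5), (5, 8, -2), (-2, 8, 5), (5, 2, -5), (-5, 8, 2), (2, 8, -5)
river cycle of g (length 6): (-2, 8, 5), (5, 2, -5), (-5, 8, 2), (2, 8, -5), (-5, 2, 5), (5, 8, -2)
cycles coincide ⇒ equivalent

yes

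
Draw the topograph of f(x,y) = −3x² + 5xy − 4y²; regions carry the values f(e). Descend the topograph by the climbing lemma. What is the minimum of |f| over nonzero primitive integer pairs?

translate: b→1 (≡-5 mod 6), so (3,-5,4)→(3,1,2)
flip: (3,1,2)→(2,-1,3)
reduced (well bottom): (2,-1,3) with a≤c, −a<b≤a
well minimum |f| = |-2| = 2 (negative-definite)

2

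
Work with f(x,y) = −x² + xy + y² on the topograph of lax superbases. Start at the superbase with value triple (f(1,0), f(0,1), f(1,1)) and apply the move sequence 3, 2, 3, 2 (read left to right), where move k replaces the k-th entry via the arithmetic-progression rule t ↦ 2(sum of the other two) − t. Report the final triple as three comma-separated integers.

start (-1,1,1) = (f(1,0),f(0,1),f(1,1))
replace slot 3: 2·((-1)+1) − 1 = -1 → (-1,1,-1)
replace slot 2: 2·((-1)+(-1)) − 1 = -5 → (-1,-5,-1)
replace slot 3: 2·((-1)+(-5)) − (-1) = -11 → (-1,-5,-11)
replace slot 2: 2·((-1)+(-11)) − (-5) = -19 → (-1,-19,-11)

-1,-19,-11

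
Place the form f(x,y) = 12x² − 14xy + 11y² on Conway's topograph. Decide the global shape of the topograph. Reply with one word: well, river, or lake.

D = b²−4ac = (-14)² − 4·12·11 = -332
D < 0 ⇒ definite ⇒ every region one sign ⇒ single well

well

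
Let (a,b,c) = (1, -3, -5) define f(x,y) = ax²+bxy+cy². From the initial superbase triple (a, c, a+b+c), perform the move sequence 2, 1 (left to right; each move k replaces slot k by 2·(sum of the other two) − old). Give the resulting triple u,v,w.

start (1,-5,-7) = (f(1,0),f(0,1),f(1,1))
replace slot 2: 2·(1+(-7)) − (-5) = -7 → (1,-7,-7)
replace slot 1: 2·((-7)+(-7)) − 1 = -29 → (-29,-7,-7)

-29,-7,-7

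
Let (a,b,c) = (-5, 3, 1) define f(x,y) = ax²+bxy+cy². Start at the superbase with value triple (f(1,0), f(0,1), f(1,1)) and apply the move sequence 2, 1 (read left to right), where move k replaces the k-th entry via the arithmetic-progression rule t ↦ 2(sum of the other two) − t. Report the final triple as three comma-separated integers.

start (-5,1,-1) = (f(1,0),f(0,1),f(1,1))
replace slot 2: 2·((-5)+(-1)) − 1 = -13 → (-5,-13,-1)
replace slot 1: 2·((-13)+(-1)) − (-5) = -23 → (-23,-13,-1)

-23,-13,-1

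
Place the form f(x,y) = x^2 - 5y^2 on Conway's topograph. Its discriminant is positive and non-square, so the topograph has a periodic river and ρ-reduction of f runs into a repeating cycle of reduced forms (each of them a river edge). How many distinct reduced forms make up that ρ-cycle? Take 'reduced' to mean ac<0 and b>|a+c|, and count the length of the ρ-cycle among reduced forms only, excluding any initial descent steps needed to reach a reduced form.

D = 20, ⌊√D⌋ = 4
descent: ρ → (-5,0,1)
descent: ρ → (1,4,-1)  [lands on river]
river: ρ → (-1,4,1)
ρ-cycle length = 2 (tail of 2 descent steps not counted)

2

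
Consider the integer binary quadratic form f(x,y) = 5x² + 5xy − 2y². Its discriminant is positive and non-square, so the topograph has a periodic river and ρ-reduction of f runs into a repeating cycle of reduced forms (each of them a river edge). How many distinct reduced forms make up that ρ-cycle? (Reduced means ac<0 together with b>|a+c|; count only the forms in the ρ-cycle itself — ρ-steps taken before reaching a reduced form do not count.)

D = 65, ⌊√D⌋ = 8
river: ρ → (-2,7,2)
river: ρ → (2,5,-5)
river: ρ → (-5,5,2)
river: ρ → (2,7,-2)
river: ρ → (-2,5,5)
river: ρ → (5,5,-2)
ρ-cycle length = 6 (tail of 0 descent steps not counted)

6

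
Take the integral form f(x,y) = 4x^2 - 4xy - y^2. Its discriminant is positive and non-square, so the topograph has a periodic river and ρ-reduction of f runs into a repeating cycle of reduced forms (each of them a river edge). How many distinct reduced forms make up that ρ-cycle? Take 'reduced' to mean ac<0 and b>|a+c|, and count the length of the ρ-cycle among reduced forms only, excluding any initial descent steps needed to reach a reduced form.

D = 32, ⌊√D⌋ = 5
descent: ρ → (-1,4,4)  [lands on river]
river: ρ → (4,4,-1)
ρ-cycle length = 2 (tail of 1 descent step not counted)

2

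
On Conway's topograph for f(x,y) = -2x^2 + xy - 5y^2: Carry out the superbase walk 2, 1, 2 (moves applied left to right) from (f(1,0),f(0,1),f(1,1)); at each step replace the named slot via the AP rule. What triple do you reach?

start (-2,-5,-6) = (f(1,0),f(0,1),f(1,1))
replace slot 2: 2·((-2)+(-6)) − (-5) = -11 → (-2,-11,-6)
replace slot 1: 2·((-11)+(-6)) − (-2) = -32 → (-32,-11,-6)
replace slot 2: 2·((-32)+(-6)) − (-11) = -65 → (-32,-65,-6)

-32,-65,-6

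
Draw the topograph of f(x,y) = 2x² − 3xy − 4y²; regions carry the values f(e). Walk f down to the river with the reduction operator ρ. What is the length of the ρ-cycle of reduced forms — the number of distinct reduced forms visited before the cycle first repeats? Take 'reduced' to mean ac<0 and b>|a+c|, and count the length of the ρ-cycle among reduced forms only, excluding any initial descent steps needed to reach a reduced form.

D = 41, ⌊√D⌋ = 6
descent: ρ → (-4,3,2)  [lands on river]
river: ρ → (2,5,-2)
river: ρ → (-2,3,4)
river: ρ → (4,5,-1)
river: ρ → (-1,5,4)
river: ρ → (4,3,-2)
river: ρ → (-2,5,2)
river: ρ → (2,3,-4)
river: ρ → (-4,5,1)
river: ρ → (1,5,-4)
ρ-cycle length = 10 (tail of 1 descent step not counted)

10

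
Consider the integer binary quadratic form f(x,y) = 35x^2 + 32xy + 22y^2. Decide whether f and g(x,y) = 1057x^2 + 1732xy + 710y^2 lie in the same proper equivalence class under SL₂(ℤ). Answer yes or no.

D₁ = -2056, D₂ = -2056
f: flip: (35,32,22)→(22,-32,35)
f: translate: b→12 (≡-32 mod 44), so (22,-32,35)→(22,12,25)
f: reduced (well bottom): (22,12,25) with a≤c, −a<b≤a
g: translate: b→-382 (≡1732 mod 2114), so (1057,1732,710)→(1057,-382,35)
g: flip: (1057,-382,35)→(35,382,1057)
g: translate: b→32 (≡382 mod 70), so (35,382,1057)→(35,32,22)
g: flip: (35,32,22)→(22,-32,35)
g: translate: b→12 (≡-32 mod 44), so (22,-32,35)→(22,12,25)
g: reduced (well bottom): (22,12,25) with a≤c, −a<b≤a
reduced forms (22, 12, 25) vs (22, 12, 25) ⇒ equivalent

yes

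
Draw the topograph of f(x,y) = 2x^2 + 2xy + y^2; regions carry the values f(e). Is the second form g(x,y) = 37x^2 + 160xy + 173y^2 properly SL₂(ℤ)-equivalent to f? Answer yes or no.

D₁ = -4, D₂ = -4
f: flip: (2,2,1)→(1,-2,2)
f: translate: b→0 (≡-2 mod 2), so (1,-2,2)→(1,0,1)
f: reduced (well bottom): (1,0,1) with a≤c, −a<b≤a
g: translate: b→12 (≡160 mod 74), so (37,160,173)→(37,12,1)
g: flip: (37,12,1)→(1,-12,37)
g: translate: b→0 (≡-12 mod 2), so (1,-12,37)→(1,0,1)
g: reduced (well bottom): (1,0,1) with a≤c, −a<b≤a
reduced forms (1, 0, 1) vs (1, 0, 1) ⇒ equivalent

yes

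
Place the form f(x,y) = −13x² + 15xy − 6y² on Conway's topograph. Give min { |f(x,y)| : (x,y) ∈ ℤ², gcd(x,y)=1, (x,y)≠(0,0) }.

translate: b→11 (≡-15 mod 26), so (13,-15,6)→(13,11,4)
flip: (13,11,4)→(4,-11,13)
translate: b→-3 (≡-11 mod 8), so (4,-11,13)→(4,-3,6)
reduced (well bottom): (4,-3,6) with a≤c, −a<b≤a
well minimum |f| = |-4| = 4 (negative-definite)

4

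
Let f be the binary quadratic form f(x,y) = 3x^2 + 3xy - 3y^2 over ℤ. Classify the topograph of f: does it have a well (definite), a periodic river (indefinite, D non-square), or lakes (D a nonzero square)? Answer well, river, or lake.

D = b²−4ac = 3² − 4·3·(-3) = 45
D > 0 non-square ⇒ indefinite ⇒ periodic river

river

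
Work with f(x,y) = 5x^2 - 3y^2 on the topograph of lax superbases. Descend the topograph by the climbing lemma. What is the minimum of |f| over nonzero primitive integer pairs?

descent: ρ → (-3,6,2)  [lands on river]
river: ρ → (2,6,-3)
closes: descent 1, river 2
min |a| on river = 2

2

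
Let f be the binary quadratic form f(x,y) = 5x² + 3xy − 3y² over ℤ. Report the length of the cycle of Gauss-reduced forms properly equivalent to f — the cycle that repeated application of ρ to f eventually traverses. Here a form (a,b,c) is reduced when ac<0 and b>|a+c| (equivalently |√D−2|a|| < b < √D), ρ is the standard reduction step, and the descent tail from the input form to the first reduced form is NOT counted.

D = 69, ⌊√D⌋ = 8
river: ρ → (-3,3,5)
river: ρ → (5,7,-1)
river: ρ → (-1,7,5)
river: ρ → (5,3,-3)
ρ-cycle length = 4 (tail of 0 descent steps not counted)

4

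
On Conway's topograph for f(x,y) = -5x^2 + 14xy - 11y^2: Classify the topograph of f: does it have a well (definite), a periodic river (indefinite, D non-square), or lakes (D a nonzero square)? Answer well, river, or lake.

D = b²−4ac = 14² − 4·(-5)·(-11) = -24
D < 0 ⇒ definite ⇒ every region one sign ⇒ single well

well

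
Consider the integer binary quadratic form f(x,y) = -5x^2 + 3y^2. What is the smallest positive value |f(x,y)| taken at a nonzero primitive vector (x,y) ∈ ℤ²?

descent: ρ → (3,6,-2)  [lands on river]
river: ρ → (-2,6,3)
closes: descent 1, river 2
min |a| on river = 2

2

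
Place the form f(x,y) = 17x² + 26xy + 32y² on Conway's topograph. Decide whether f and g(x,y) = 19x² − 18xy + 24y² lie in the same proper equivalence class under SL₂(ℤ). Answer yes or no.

D₁ = -1500, D₂ = -1500
f: translate: b→-8 (≡26 mod 34), so (17,26,32)→(17,-8,23)
f: reduced (well bottom): (17,-8,23) with a≤c, −a<b≤a
g: reduced (well bottom): (19,-18,24) with a≤c, −a<b≤a
reduced forms (17, -8, 23) vs (19, -18, 24) ⇒ inequivalent

no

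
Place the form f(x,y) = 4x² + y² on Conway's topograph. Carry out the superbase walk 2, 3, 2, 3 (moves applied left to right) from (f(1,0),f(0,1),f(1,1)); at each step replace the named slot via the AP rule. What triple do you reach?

start (4,1,5) = (f(1,0),f(0,1),f(1,1))
replace slot 2: 2·(4+5) − 1 = 17 → (4,17,5)
replace slot 3: 2·(4+17) − 5 = 37 → (4,17,37)
replace slot 2: 2·(4+37) − 17 = 65 → (4,65,37)
replace slot 3: 2·(4+65) − 37 = 101 → (4,65,101)

4,65,101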